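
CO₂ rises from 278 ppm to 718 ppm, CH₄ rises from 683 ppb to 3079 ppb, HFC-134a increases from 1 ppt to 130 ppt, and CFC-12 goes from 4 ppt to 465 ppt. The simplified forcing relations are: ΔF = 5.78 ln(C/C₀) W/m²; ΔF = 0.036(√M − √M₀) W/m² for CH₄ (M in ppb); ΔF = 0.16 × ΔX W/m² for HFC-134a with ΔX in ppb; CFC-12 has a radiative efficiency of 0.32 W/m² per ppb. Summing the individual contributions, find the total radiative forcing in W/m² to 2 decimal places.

ΔF = 6.71 W/m²

CO₂: 5.78 × ln(718/278) = 5.78 × ln(2.58273) = 5.78 × 0.94885 = 5.4844 W/m².
CH₄: 0.036 × (√3079 − √683) = 0.036 × (55.4887 − 26.1343) = 0.036 × 29.3544 = 1.0568 W/m².
HFC-134a: Δ = 130 − 1 = 129 ppt = 0.129 ppb; ΔF = 0.16 × 0.129 = 0.0206 W/m².
CFC-12: Δ = 465 − 4 = 461 ppt = 0.461 ppb; ΔF = 0.32 × 0.461 = 0.1475 W/m².
Total ΔF = 5.4844 + 1.0568 + 0.0206 + 0.1475 = 6.7093 W/m².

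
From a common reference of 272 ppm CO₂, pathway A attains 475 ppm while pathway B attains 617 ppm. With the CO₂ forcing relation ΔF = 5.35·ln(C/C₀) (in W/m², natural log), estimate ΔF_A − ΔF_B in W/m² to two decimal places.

ΔF_A − ΔF_B = -1.40 W/m²

ΔF_A = 5.35 ln(475/272) = 5.35 × 0.55751 = 2.9827 W/m².
ΔF_B = 5.35 ln(617/272) = 5.35 × 0.81907 = 4.3820 W/m².
Difference: 2.9827 − 4.3820 = -1.3993 W/m².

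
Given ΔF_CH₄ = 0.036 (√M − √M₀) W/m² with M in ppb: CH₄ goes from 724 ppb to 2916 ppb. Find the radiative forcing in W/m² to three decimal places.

CH₄: 0.036 × (√2916 − √724) = 0.036 × (54.0000 − 26.9072) = 0.036 × 27.0928 = 0.9753 W/m².

ΔF = 0.975 W/m²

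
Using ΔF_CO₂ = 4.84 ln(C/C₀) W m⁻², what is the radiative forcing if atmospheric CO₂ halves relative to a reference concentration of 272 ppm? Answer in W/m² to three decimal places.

Because the forcing depends only on the ratio C/C₀, the initial concentration does not enter.
ΔF = 4.84 × ln(0.5) = 4.84 × -0.69315 = -3.3548 W/m².

ΔF = -3.355 W/m²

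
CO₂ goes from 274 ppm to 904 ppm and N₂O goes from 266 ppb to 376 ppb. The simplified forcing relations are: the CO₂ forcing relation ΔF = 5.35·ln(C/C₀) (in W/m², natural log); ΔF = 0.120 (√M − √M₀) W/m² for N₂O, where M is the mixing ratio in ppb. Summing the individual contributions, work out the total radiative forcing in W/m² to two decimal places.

CO₂: 5.35 × ln(904/274) = 5.35 × ln(3.29927) = 5.35 × 1.19370 = 6.3863 W/m².
N₂O: 0.120 × (√376 − √266) = 0.120 × (19.3907 − 16.3095) = 0.120 × 3.0812 = 0.3697 W/m².
Total ΔF = 6.3863 + 0.3697 = 6.7560 W/m².

ΔF = 6.76 W/m²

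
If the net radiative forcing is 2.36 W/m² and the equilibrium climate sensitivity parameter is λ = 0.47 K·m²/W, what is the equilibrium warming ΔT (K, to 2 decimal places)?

ΔT = 1.11 K

ΔT = λ ΔF = 0.47 × 2.36 = 1.1092 K.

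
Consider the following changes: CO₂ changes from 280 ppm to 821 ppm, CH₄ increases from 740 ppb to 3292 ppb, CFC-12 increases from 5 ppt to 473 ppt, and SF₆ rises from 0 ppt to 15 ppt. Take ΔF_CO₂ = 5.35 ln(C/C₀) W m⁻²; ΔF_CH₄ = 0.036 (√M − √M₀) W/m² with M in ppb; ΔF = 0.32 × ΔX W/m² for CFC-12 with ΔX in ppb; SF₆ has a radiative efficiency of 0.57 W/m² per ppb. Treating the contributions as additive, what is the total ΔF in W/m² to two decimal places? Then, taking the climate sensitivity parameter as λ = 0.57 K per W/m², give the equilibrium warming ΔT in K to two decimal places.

ΔF = 7.00 W/m²; ΔT = 3.99 K

CO₂: 5.35 × ln(821/280) = 5.35 × ln(2.93214) = 5.35 × 1.07573 = 5.7552 W/m².
CH₄: 0.036 × (√3292 − √740) = 0.036 × (57.3760 − 27.2029) = 0.036 × 30.1731 = 1.0862 W/m².
CFC-12: Δ = 473 − 5 = 468 ppt = 0.468 ppb; ΔF = 0.32 × 0.468 = 0.1498 W/m².
SF₆: Δ = 15 − 0 = 15 ppt = 0.015 ppb; ΔF = 0.57 × 0.015 = 0.0086 W/m².
Total ΔF = 5.7552 + 1.0862 + 0.1498 + 0.0086 = 6.9998 W/m².
ΔT = λ ΔF = 0.57 × 7.00 = 3.9900 K.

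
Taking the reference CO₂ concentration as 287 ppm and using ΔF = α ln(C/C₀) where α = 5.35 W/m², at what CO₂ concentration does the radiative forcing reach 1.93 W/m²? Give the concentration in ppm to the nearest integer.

C ≈ 412 ppm

Set 5.35 ln(C/287) = 1.93, so ln(C/287) = 1.93/5.35 = 0.36075.
Then C/287 = e^0.36075 = 1.43440, giving C = 287 × 1.43440 = 411.67 ppm.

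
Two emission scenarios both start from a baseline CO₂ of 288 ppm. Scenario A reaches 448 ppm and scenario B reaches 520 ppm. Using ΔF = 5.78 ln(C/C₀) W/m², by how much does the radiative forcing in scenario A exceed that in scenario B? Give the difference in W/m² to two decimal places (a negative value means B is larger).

ΔF_A = 5.78 ln(448/288) = 5.78 × 0.44183 = 2.5538 W/m².
ΔF_B = 5.78 ln(520/288) = 5.78 × 0.59087 = 3.4152 W/m².
Difference: 2.5538 − 3.4152 = -0.8614 W/m².

ΔF_A − ΔF_B = -0.86 W/m²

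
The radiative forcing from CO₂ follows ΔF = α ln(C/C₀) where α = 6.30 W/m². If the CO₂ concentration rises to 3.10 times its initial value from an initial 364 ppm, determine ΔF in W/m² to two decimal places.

ΔF = 7.13 W/m²

ΔF = 6.30 × ln(3.10) = 6.30 × 1.13140 = 7.1278 W/m².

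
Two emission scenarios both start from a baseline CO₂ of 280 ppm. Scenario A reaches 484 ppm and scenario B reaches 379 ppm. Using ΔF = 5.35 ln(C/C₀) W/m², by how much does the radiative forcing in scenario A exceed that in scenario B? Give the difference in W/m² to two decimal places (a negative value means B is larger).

ΔF_A = 5.35 ln(484/280) = 5.35 × 0.54730 = 2.9281 W/m².
ΔF_B = 5.35 ln(379/280) = 5.35 × 0.30275 = 1.6197 W/m².
Difference: 2.9281 − 1.6197 = 1.3084 W/m².

ΔF_A − ΔF_B = 1.31 W/m²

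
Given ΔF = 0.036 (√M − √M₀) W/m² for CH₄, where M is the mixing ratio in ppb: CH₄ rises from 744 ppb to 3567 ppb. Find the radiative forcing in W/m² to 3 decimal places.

ΔF = 1.168 W/m²

CH₄: 0.036 × (√3567 − √744) = 0.036 × (59.7244 − 27.2764) = 0.036 × 32.4480 = 1.1681 W/m².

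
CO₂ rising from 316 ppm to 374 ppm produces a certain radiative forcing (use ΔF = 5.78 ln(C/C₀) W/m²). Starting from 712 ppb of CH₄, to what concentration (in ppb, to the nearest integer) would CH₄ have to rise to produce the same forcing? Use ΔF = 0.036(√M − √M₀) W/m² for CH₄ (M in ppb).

CO₂ forcing: 5.78 × ln(374/316) = 5.78 × 0.168514 = 0.97401 W/m².
Set 0.036(√M − √712) = 0.97401: √M = 0.97401/0.036 + √712 = 27.0558 + 26.6833 = 53.7391.
M = (53.7391)² = 2887.89 ppb.

M ≈ 2888 ppb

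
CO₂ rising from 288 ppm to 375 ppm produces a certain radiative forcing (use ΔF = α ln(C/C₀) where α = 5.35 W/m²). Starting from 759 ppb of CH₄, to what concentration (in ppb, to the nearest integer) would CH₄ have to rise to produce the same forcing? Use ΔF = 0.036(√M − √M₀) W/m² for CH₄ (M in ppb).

M ≈ 4459 ppb

CO₂ forcing: 5.35 × ln(375/288) = 5.35 × 0.263966 = 1.41222 W/m².
Set 0.036(√M − √759) = 1.41222: √M = 1.41222/0.036 + √759 = 39.2283 + 27.5500 = 66.7783.
M = (66.7783)² = 4459.34 ppb.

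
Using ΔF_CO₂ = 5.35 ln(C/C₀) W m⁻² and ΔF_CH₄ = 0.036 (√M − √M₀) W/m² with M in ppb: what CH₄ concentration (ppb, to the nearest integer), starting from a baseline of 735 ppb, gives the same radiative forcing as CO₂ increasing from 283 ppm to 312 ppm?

CO₂ forcing: 5.35 × ln(312/283) = 5.35 × 0.097556 = 0.52192 W/m².
Set 0.036(√M − √735) = 0.52192: √M = 0.52192/0.036 + √735 = 14.4978 + 27.1109 = 41.6087.
M = (41.6087)² = 1731.28 ppb.

M ≈ 1731 ppb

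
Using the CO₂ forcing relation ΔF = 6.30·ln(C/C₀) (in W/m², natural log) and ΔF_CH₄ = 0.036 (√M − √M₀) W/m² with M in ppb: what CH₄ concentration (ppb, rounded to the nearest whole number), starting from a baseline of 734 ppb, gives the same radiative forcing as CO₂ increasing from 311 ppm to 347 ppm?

M ≈ 2140 ppb

CO₂ forcing: 6.30 × ln(347/311) = 6.30 × 0.109532 = 0.69005 W/m².
Set 0.036(√M − √734) = 0.69005: √M = 0.69005/0.036 + √734 = 19.1681 + 27.0924 = 46.2605.
M = (46.2605)² = 2140.03 ppb.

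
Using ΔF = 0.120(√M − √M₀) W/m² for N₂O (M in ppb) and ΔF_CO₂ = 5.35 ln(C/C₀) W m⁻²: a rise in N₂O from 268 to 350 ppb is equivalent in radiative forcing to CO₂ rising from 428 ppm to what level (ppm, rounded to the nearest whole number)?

C ≈ 451 ppm

N₂O forcing: 0.120 × (√350 − √268) = 0.120 × (18.7083 − 16.3707) = 0.120 × 2.3376 = 0.28051 W/m².
Set 5.35 ln(C/428) = 0.28051: ln(C/428) = 0.28051/5.35 = 0.05243, so C = 428 × e^0.05243 = 428 × 1.05383 = 451.04 ppm.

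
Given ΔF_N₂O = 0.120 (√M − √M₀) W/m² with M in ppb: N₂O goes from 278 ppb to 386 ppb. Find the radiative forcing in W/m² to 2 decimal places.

N₂O: 0.120 × (√386 − √278) = 0.120 × (19.6469 − 16.6733) = 0.120 × 2.9736 = 0.3568 W/m².

ΔF = 0.36 W/m²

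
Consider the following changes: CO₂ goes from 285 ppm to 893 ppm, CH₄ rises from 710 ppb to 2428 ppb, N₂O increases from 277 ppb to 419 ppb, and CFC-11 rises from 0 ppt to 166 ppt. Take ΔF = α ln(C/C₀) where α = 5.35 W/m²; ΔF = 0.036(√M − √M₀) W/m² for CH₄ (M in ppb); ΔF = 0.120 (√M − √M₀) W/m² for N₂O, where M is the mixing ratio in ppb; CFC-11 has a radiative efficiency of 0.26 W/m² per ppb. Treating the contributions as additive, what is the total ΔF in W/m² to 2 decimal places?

CO₂: 5.35 × ln(893/285) = 5.35 × ln(3.13333) = 5.35 × 1.14210 = 6.1102 W/m².
CH₄: 0.036 × (√2428 − √710) = 0.036 × (49.2747 − 26.6458) = 0.036 × 22.6289 = 0.8146 W/m².
N₂O: 0.120 × (√419 − √277) = 0.120 × (20.4695 − 16.6433) = 0.120 × 3.8262 = 0.4591 W/m².
CFC-11: Δ = 166 − 0 = 166 ppt = 0.166 ppb; ΔF = 0.26 × 0.166 = 0.0432 W/m².
Total ΔF = 6.1102 + 0.8146 + 0.4591 + 0.0432 = 7.4271 W/m².

ΔF = 7.43 W/m²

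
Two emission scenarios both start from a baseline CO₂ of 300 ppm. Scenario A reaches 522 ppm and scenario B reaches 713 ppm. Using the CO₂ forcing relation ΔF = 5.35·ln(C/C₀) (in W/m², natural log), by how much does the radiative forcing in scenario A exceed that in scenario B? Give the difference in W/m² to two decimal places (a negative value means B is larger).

ΔF_A − ΔF_B = -1.67 W/m²

ΔF_A = 5.35 ln(522/300) = 5.35 × 0.55389 = 2.9633 W/m².
ΔF_B = 5.35 ln(713/300) = 5.35 × 0.86570 = 4.6315 W/m².
Difference: 2.9633 − 4.6315 = -1.6682 W/m².
(Equivalently, ΔF_A − ΔF_B = 5.35 ln(522/713) = 5.35 × -0.31181 = -1.6682 W/m².)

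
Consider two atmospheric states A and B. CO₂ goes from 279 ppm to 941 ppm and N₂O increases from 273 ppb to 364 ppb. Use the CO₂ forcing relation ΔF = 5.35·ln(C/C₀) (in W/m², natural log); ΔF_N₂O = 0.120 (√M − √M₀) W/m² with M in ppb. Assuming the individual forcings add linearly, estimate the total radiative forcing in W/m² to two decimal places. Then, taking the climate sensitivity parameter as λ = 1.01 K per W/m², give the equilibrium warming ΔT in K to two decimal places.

CO₂: 5.35 × ln(941/279) = 5.35 × ln(3.37276) = 5.35 × 1.21573 = 6.5042 W/m².
N₂O: 0.120 × (√364 − √273) = 0.120 × (19.0788 − 16.5227) = 0.120 × 2.5561 = 0.3067 W/m².
Total ΔF = 6.5042 + 0.3067 = 6.8109 W/m².
ΔT = λ ΔF = 1.01 × 6.81 = 6.8781 K.

ΔF = 6.81 W/m²; ΔT = 6.88 K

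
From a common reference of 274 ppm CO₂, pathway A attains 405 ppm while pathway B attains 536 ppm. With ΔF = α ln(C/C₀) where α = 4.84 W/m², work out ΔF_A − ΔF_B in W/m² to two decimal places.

ΔF_A = 4.84 ln(405/274) = 4.84 × 0.39076 = 1.8913 W/m².
ΔF_B = 4.84 ln(536/274) = 4.84 × 0.67101 = 3.2477 W/m².
Difference: 1.8913 − 3.2477 = -1.3564 W/m².
(Equivalently, ΔF_A − ΔF_B = 4.84 ln(405/536) = 4.84 × -0.28025 = -1.3564 W/m².)

ΔF_A − ΔF_B = -1.36 W/m²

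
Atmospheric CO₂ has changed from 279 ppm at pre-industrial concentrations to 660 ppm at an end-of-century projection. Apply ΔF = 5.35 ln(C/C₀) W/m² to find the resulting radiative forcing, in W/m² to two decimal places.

CO₂: 5.35 × ln(660/279) = 5.35 × ln(2.36559) = 5.35 × 0.86103 = 4.6065 W/m².

ΔF = 4.61 W/m²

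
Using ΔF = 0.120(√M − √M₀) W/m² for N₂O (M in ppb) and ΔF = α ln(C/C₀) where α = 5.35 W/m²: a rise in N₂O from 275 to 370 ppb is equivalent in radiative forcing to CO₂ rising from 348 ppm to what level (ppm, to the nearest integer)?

N₂O forcing: 0.120 × (√370 − √275) = 0.120 × (19.2354 − 16.5831) = 0.120 × 2.6523 = 0.31828 W/m².
Set 5.35 ln(C/348) = 0.31828: ln(C/348) = 0.31828/5.35 = 0.05949, so C = 348 × e^0.05949 = 348 × 1.06130 = 369.33 ppm.

C ≈ 369 ppm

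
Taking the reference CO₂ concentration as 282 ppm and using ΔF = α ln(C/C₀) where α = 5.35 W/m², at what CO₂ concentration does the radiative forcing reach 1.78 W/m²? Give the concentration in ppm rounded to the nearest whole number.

C ≈ 393 ppm

Set 5.35 ln(C/282) = 1.78, so ln(C/282) = 1.78/5.35 = 0.33271.
Then C/282 = e^0.33271 = 1.39474, giving C = 282 × 1.39474 = 393.32 ppm.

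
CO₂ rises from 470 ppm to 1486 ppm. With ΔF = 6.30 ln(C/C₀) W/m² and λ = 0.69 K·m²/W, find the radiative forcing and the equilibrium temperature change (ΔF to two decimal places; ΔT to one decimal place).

CO₂: 6.30 × ln(1486/470) = 6.30 × ln(3.16170) = 6.30 × 1.15111 = 7.2520 W/m².
ΔT = λ ΔF = 0.69 × 7.25 = 5.0025 K.

ΔF = 7.25 W/m²; ΔT = 5.0 K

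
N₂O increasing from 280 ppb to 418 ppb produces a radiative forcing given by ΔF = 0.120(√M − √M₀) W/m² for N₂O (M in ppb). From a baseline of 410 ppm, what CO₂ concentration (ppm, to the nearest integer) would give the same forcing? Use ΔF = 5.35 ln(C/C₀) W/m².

C ≈ 446 ppm

N₂O forcing: 0.120 × (√418 − √280) = 0.120 × (20.4450 − 16.7332) = 0.120 × 3.7118 = 0.44542 W/m².
Set 5.35 ln(C/410) = 0.44542: ln(C/410) = 0.44542/5.35 = 0.08326, so C = 410 × e^0.08326 = 410 × 1.08682 = 445.60 ppm.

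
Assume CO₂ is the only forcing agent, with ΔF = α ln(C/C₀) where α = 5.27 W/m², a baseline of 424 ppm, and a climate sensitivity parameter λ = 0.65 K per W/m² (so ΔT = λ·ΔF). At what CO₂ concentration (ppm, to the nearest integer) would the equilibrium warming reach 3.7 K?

Required forcing: ΔF = ΔT/λ = 3.7/0.65 = 5.6923 W/m².
Then ln(C/424) = ΔF/5.27 = 5.6923/5.27 = 1.08013.
So C = 424 × e^1.08013 = 424 × 2.94506 = 1248.71 ppm.

C ≈ 1249 ppm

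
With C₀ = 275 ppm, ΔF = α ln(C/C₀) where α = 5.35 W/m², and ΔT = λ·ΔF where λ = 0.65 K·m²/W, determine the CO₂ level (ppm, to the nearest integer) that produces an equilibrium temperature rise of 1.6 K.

C ≈ 436 ppm

Required forcing: ΔF = ΔT/λ = 1.6/0.65 = 2.4615 W/m².
Then ln(C/275) = ΔF/5.35 = 2.4615/5.35 = 0.46009.
So C = 275 × e^0.46009 = 275 × 1.58422 = 435.66 ppm.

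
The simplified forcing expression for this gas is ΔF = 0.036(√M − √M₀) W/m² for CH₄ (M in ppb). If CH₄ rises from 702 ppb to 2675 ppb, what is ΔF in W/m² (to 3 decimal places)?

ΔF = 0.908 W/m²

CH₄: 0.036 × (√2675 − √702) = 0.036 × (51.7204 − 26.4953) = 0.036 × 25.2251 = 0.9081 W/m².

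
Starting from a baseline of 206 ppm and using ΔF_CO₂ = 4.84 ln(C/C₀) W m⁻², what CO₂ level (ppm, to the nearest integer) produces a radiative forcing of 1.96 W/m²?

Set 4.84 ln(C/206) = 1.96, so ln(C/206) = 1.96/4.84 = 0.40496.
Then C/206 = e^0.40496 = 1.49924, giving C = 206 × 1.49924 = 308.84 ppm.

C ≈ 309 ppm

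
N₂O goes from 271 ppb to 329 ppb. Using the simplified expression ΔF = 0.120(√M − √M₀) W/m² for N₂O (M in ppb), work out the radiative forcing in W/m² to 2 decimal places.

ΔF = 0.20 W/m²

N₂O: 0.120 × (√329 − √271) = 0.120 × (18.1384 − 16.4621) = 0.120 × 1.6763 = 0.2012 W/m².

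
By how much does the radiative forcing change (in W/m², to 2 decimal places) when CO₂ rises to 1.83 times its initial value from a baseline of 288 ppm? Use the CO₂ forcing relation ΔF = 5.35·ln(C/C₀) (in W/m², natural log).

ΔF = 3.23 W/m²

ΔF = 5.35 × ln(1.83) = 5.35 × 0.60432 = 3.2331 W/m².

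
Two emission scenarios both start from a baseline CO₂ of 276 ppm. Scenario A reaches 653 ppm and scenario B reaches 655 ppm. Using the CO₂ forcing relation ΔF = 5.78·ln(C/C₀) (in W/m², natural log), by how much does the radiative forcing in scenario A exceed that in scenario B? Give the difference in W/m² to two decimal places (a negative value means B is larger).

ΔF_A = 5.78 ln(653/276) = 5.78 × 0.86118 = 4.9776 W/m².
ΔF_B = 5.78 ln(655/276) = 5.78 × 0.86423 = 4.9952 W/m².
Difference: 4.9776 − 4.9952 = -0.0176 W/m².

ΔF_A − ΔF_B = -0.02 W/m²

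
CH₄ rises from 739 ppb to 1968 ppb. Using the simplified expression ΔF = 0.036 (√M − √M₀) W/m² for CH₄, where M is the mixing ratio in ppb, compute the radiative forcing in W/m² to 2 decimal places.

ΔF = 0.62 W/m²

CH₄: 0.036 × (√1968 − √739) = 0.036 × (44.3621 − 27.1846) = 0.036 × 17.1775 = 0.6184 W/m².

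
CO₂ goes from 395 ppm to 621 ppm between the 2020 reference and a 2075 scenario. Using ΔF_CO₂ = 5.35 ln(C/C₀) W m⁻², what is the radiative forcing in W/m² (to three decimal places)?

ΔF = 2.421 W/m²

CO₂ absorption bands are partially saturated, so forcing scales with the logarithm of the concentration ratio.
CO₂: 5.35 × ln(621/395) = 5.35 × ln(1.57215) = 5.35 × 0.45244 = 2.4206 W/m².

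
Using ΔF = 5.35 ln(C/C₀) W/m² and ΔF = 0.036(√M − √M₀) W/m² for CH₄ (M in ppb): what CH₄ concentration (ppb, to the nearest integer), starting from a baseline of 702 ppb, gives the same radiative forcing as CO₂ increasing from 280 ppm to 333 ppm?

M ≈ 2731 ppb

CO₂ forcing: 5.35 × ln(333/280) = 5.35 × 0.173353 = 0.92744 W/m².
Set 0.036(√M − √702) = 0.92744: √M = 0.92744/0.036 + √702 = 25.7622 + 26.4953 = 52.2575.
M = (52.2575)² = 2730.85 ppb.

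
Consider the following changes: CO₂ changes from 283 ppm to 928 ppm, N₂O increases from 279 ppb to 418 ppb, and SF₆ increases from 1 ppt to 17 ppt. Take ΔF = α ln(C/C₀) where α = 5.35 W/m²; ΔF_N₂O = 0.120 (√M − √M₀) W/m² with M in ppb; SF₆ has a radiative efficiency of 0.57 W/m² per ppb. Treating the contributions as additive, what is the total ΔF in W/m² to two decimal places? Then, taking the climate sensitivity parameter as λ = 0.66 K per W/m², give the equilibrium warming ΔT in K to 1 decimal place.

ΔF = 6.81 W/m²; ΔT = 4.5 K

CO₂: 5.35 × ln(928/283) = 5.35 × ln(3.27915) = 5.35 × 1.18758 = 6.3536 W/m².
N₂O: 0.120 × (√418 − √279) = 0.120 × (20.4450 − 16.7033) = 0.120 × 3.7417 = 0.4490 W/m².
SF₆: Δ = 17 − 1 = 16 ppt = 0.016 ppb; ΔF = 0.57 × 0.016 = 0.0091 W/m².
Total ΔF = 6.3536 + 0.4490 + 0.0091 = 6.8117 W/m².
ΔT = λ ΔF = 0.66 × 6.81 = 4.4946 K.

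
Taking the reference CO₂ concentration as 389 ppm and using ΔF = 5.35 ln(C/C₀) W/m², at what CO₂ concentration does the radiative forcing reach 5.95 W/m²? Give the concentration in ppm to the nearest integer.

C ≈ 1183 ppm

Set 5.35 ln(C/389) = 5.95, so ln(C/389) = 5.95/5.35 = 1.11215.
Then C/389 = e^1.11215 = 3.04089, giving C = 389 × 3.04089 = 1182.91 ppm.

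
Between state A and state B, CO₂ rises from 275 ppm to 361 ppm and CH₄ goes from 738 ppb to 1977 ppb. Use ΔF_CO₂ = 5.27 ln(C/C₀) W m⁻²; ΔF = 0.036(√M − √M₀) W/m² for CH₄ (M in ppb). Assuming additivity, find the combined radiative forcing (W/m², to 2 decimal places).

ΔF = 2.06 W/m²

CO₂: 5.27 × ln(361/275) = 5.27 × ln(1.31273) = 5.27 × 0.27211 = 1.4340 W/m².
CH₄: 0.036 × (√1977 − √738) = 0.036 × (44.4635 − 27.1662) = 0.036 × 17.2973 = 0.6227 W/m².
Total ΔF = 1.4340 + 0.6227 = 2.0567 W/m².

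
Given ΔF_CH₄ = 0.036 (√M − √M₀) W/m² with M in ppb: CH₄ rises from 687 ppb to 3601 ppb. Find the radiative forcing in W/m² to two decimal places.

ΔF = 1.22 W/m²

CH₄: 0.036 × (√3601 − √687) = 0.036 × (60.0083 − 26.2107) = 0.036 × 33.7976 = 1.2167 W/m².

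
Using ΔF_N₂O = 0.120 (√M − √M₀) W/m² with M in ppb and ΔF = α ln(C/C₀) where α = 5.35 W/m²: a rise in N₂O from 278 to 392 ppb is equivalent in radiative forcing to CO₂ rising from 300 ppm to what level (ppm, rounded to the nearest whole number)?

N₂O forcing: 0.120 × (√392 − √278) = 0.120 × (19.7990 − 16.6733) = 0.120 × 3.1257 = 0.37508 W/m².
Set 5.35 ln(C/300) = 0.37508: ln(C/300) = 0.37508/5.35 = 0.07011, so C = 300 × e^0.07011 = 300 × 1.07263 = 321.79 ppm.

C ≈ 322 ppm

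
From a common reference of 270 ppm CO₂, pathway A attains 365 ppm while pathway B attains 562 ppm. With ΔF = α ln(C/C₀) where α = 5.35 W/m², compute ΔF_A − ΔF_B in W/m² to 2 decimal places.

ΔF_A = 5.35 ln(365/270) = 5.35 × 0.30148 = 1.6129 W/m².
ΔF_B = 5.35 ln(562/270) = 5.35 × 0.73308 = 3.9220 W/m².
Difference: 1.6129 − 3.9220 = -2.3091 W/m².

ΔF_A − ΔF_B = -2.31 W/m²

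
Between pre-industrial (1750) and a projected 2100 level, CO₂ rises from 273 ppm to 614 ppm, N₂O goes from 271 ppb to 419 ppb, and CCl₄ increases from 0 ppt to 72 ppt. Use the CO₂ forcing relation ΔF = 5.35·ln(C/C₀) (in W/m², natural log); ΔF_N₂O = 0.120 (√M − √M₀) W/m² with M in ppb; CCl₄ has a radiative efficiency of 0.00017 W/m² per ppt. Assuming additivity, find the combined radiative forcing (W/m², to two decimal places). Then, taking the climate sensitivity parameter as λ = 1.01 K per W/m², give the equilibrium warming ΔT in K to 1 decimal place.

ΔF = 4.83 W/m²; ΔT = 4.9 K

CO₂: 5.35 × ln(614/273) = 5.35 × ln(2.24908) = 5.35 × 0.81052 = 4.3363 W/m².
N₂O: 0.120 × (√419 − √271) = 0.120 × (20.4695 − 16.4621) = 0.120 × 4.0074 = 0.4809 W/m².
CCl₄: ΔF = 0.00017 × (72 − 0) = 0.00017 × 72 = 0.0122 W/m².
Total ΔF = 4.3363 + 0.4809 + 0.0122 = 4.8294 W/m².
ΔT = λ ΔF = 1.01 × 4.83 = 4.8783 K.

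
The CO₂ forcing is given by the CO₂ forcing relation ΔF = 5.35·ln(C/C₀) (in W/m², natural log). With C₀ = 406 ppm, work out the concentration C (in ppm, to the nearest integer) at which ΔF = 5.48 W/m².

C ≈ 1131 ppm

Set 5.35 ln(C/406) = 5.48, so ln(C/406) = 5.48/5.35 = 1.02430.
Then C/406 = e^1.02430 = 2.78515, giving C = 406 × 2.78515 = 1130.77 ppm.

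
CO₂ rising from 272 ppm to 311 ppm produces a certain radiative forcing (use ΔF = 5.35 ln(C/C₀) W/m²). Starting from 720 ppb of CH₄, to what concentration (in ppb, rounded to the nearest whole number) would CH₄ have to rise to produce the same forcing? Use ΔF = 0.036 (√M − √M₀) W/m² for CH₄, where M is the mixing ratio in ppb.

CO₂ forcing: 5.35 × ln(311/272) = 5.35 × 0.133991 = 0.71685 W/m².
Set 0.036(√M − √720) = 0.71685: √M = 0.71685/0.036 + √720 = 19.9125 + 26.8328 = 46.7453.
M = (46.7453)² = 2185.12 ppb.

M ≈ 2185 ppb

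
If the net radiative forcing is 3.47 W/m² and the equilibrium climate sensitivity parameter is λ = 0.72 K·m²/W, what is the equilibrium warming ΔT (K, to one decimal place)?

ΔT = λ ΔF = 0.72 × 3.47 = 2.4984 K.

ΔT = 2.5 K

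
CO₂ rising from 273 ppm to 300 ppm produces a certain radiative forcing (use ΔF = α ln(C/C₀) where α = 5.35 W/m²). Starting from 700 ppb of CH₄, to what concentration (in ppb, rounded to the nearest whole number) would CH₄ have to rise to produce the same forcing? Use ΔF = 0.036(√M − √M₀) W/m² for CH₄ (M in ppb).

CO₂ forcing: 5.35 × ln(300/273) = 5.35 × 0.094311 = 0.50456 W/m².
Set 0.036(√M − √700) = 0.50456: √M = 0.50456/0.036 + √700 = 14.0156 + 26.4575 = 40.4731.
M = (40.4731)² = 1638.07 ppb.

M ≈ 1638 ppb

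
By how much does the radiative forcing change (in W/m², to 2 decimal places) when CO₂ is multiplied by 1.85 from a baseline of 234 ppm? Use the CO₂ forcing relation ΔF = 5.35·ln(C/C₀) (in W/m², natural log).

ΔF = 3.29 W/m²

Because the forcing depends only on the ratio C/C₀, the initial concentration does not enter.
ΔF = 5.35 × ln(1.85) = 5.35 × 0.61519 = 3.2913 W/m².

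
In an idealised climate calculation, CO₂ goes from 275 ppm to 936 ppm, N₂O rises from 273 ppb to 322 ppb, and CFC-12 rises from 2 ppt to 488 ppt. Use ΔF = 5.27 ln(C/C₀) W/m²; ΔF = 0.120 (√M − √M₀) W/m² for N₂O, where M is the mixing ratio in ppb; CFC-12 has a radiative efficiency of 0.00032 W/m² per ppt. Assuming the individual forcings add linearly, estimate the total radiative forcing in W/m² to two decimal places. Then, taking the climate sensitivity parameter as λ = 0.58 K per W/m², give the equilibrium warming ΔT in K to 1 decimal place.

ΔF = 6.78 W/m²; ΔT = 3.9 K

CO₂: 5.27 × ln(936/275) = 5.27 × ln(3.40364) = 5.27 × 1.22485 = 6.4550 W/m².
N₂O: 0.120 × (√322 − √273) = 0.120 × (17.9444 − 16.5227) = 0.120 × 1.4217 = 0.1706 W/m².
CFC-12: ΔF = 0.00032 × (488 − 2) = 0.00032 × 486 = 0.1555 W/m².
Total ΔF = 6.4550 + 0.1706 + 0.1555 = 6.7811 W/m².
ΔT = λ ΔF = 0.58 × 6.78 = 3.9324 K.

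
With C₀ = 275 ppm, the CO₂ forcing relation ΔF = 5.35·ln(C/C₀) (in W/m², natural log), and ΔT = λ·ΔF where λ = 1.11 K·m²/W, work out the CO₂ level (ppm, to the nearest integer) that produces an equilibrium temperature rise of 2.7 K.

C ≈ 433 ppm

Required forcing: ΔF = ΔT/λ = 2.7/1.11 = 2.4324 W/m².
Then ln(C/275) = ΔF/5.35 = 2.4324/5.35 = 0.45465.
So C = 275 × e^0.45465 = 275 × 1.57562 = 433.30 ppm.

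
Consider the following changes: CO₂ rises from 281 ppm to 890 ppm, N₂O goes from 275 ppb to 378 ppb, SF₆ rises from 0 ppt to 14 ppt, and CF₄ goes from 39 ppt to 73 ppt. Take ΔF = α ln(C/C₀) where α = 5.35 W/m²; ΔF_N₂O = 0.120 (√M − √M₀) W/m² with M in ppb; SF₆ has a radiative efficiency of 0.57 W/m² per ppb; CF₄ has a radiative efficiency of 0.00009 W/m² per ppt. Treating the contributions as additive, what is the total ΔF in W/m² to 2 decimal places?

CO₂: 5.35 × ln(890/281) = 5.35 × ln(3.16726) = 5.35 × 1.15287 = 6.1679 W/m².
N₂O: 0.120 × (√378 − √275) = 0.120 × (19.4422 − 16.5831) = 0.120 × 2.8591 = 0.3431 W/m².
SF₆: Δ = 14 − 0 = 14 ppt = 0.014 ppb; ΔF = 0.57 × 0.014 = 0.0080 W/m².
CF₄: ΔF = 0.00009 × (73 − 39) = 0.00009 × 34 = 0.0031 W/m².
Total ΔF = 6.1679 + 0.3431 + 0.0080 + 0.0031 = 6.5221 W/m².

ΔF = 6.52 W/m²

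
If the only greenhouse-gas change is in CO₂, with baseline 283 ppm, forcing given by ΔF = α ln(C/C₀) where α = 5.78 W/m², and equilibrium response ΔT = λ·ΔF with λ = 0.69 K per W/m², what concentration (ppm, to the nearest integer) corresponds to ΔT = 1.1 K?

Required forcing: ΔF = ΔT/λ = 1.1/0.69 = 1.5942 W/m².
Then ln(C/283) = ΔF/5.78 = 1.5942/5.78 = 0.27581.
So C = 283 × e^0.27581 = 283 × 1.31760 = 372.88 ppm.

C ≈ 373 ppm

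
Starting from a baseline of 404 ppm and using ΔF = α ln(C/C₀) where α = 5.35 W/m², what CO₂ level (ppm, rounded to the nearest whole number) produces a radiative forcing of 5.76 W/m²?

Set 5.35 ln(C/404) = 5.76, so ln(C/404) = 5.76/5.35 = 1.07664.
Then C/404 = e^1.07664 = 2.93480, giving C = 404 × 2.93480 = 1185.66 ppm.

C ≈ 1186 ppm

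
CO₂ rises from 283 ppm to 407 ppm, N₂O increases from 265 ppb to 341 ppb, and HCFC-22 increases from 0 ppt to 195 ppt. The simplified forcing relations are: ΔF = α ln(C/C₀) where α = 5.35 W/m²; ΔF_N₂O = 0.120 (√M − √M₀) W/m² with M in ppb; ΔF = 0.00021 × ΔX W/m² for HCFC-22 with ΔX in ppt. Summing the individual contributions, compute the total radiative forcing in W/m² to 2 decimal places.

ΔF = 2.25 W/m²

CO₂: 5.35 × ln(407/283) = 5.35 × ln(1.43816) = 5.35 × 0.36336 = 1.9440 W/m².
N₂O: 0.120 × (√341 − √265) = 0.120 × (18.4662 − 16.2788) = 0.120 × 2.1874 = 0.2625 W/m².
HCFC-22: ΔF = 0.00021 × (195 − 0) = 0.00021 × 195 = 0.0410 W/m².
Total ΔF = 1.9440 + 0.2625 + 0.0410 = 2.2475 W/m².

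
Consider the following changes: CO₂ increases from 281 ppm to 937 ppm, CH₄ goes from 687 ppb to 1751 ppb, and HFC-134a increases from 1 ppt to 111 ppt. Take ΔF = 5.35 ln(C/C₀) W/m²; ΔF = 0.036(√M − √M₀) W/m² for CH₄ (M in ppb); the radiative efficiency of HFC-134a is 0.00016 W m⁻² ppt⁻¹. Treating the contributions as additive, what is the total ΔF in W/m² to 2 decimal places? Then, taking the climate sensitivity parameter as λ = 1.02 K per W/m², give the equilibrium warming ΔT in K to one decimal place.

CO₂: 5.35 × ln(937/281) = 5.35 × ln(3.33452) = 5.35 × 1.20433 = 6.4432 W/m².
CH₄: 0.036 × (√1751 − √687) = 0.036 × (41.8450 − 26.2107) = 0.036 × 15.6343 = 0.5628 W/m².
HFC-134a: ΔF = 0.00016 × (111 − 1) = 0.00016 × 110 = 0.0176 W/m².
Total ΔF = 6.4432 + 0.5628 + 0.0176 = 7.0236 W/m².
ΔT = λ ΔF = 1.02 × 7.02 = 7.1604 K.

ΔF = 7.02 W/m²; ΔT = 7.2 K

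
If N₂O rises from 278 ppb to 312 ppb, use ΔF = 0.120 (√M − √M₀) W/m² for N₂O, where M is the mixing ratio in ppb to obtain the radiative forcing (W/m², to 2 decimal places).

N₂O: 0.120 × (√312 − √278) = 0.120 × (17.6635 − 16.6733) = 0.120 × 0.9902 = 0.1188 W/m².

ΔF = 0.12 W/m²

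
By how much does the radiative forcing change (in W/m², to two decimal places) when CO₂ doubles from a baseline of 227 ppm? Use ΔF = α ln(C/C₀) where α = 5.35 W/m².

ΔF = 5.35 × ln(2) = 5.35 × 0.69315 = 3.7084 W/m².

ΔF = 3.71 W/m²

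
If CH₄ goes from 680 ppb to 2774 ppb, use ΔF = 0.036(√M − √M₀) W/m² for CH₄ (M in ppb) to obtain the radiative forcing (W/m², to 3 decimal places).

ΔF = 0.957 W/m²

CH₄: 0.036 × (√2774 − √680) = 0.036 × (52.6688 − 26.0768) = 0.036 × 26.5920 = 0.9573 W/m².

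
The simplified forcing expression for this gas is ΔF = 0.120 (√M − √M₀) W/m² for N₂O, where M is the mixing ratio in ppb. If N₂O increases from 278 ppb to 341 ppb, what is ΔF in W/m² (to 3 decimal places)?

N₂O: 0.120 × (√341 − √278) = 0.120 × (18.4662 − 16.6733) = 0.120 × 1.7929 = 0.2151 W/m².

ΔF = 0.215 W/m²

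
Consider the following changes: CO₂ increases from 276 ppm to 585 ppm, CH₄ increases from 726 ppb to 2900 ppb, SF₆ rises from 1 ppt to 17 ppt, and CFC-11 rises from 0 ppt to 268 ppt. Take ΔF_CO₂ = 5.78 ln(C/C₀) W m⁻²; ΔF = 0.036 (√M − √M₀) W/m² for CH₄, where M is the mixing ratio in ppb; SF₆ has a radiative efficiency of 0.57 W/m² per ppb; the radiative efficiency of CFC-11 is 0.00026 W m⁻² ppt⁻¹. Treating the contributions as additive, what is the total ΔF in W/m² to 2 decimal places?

CO₂: 5.78 × ln(585/276) = 5.78 × ln(2.11957) = 5.78 × 0.75121 = 4.3420 W/m².
CH₄: 0.036 × (√2900 − √726) = 0.036 × (53.8516 − 26.9444) = 0.036 × 26.9072 = 0.9687 W/m².
SF₆: Δ = 17 − 1 = 16 ppt = 0.016 ppb; ΔF = 0.57 × 0.016 = 0.0091 W/m².
CFC-11: ΔF = 0.00026 × (268 − 0) = 0.00026 × 268 = 0.0697 W/m².
Total ΔF = 4.3420 + 0.9687 + 0.0091 + 0.0697 = 5.3895 W/m².

ΔF = 5.39 W/m²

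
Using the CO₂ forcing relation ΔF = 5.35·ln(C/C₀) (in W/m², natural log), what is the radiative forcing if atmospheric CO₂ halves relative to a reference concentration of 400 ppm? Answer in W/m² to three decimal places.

Because the forcing depends only on the ratio C/C₀, the initial concentration does not enter.
ΔF = 5.35 × ln(0.5) = 5.35 × -0.69315 = -3.7084 W/m².

ΔF = -3.708 W/m²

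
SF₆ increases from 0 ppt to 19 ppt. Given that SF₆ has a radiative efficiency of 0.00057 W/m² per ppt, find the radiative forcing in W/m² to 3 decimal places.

ΔF = 0.011 W/m²

SF₆: ΔF = 0.00057 × (19 − 0) = 0.00057 × 19 = 0.0108 W/m².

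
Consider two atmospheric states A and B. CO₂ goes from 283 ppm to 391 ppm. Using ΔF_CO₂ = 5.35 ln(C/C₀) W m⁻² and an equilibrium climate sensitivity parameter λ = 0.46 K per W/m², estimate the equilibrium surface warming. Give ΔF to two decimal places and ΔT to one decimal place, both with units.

ΔF = 1.73 W/m²; ΔT = 0.8 K

CO₂: 5.35 × ln(391/283) = 5.35 × ln(1.38163) = 5.35 × 0.32326 = 1.7294 W/m².
ΔT = λ ΔF = 0.46 × 1.73 = 0.7958 K.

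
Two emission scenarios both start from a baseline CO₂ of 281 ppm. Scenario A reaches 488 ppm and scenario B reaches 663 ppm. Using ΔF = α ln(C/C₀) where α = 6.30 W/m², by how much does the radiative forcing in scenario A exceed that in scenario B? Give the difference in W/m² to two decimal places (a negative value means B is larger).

ΔF_A − ΔF_B = -1.93 W/m²

ΔF_A = 6.30 ln(488/281) = 6.30 × 0.55196 = 3.4773 W/m².
ΔF_B = 6.30 ln(663/281) = 6.30 × 0.85842 = 5.4080 W/m².
Difference: 3.4773 − 5.4080 = -1.9307 W/m².
(Equivalently, ΔF_A − ΔF_B = 6.30 ln(488/663) = 6.30 × -0.30646 = -1.9307 W/m².)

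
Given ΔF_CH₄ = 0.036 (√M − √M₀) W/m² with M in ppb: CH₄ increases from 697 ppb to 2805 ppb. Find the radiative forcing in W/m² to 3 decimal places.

CH₄: 0.036 × (√2805 − √697) = 0.036 × (52.9623 − 26.4008) = 0.036 × 26.5615 = 0.9562 W/m².

ΔF = 0.956 W/m²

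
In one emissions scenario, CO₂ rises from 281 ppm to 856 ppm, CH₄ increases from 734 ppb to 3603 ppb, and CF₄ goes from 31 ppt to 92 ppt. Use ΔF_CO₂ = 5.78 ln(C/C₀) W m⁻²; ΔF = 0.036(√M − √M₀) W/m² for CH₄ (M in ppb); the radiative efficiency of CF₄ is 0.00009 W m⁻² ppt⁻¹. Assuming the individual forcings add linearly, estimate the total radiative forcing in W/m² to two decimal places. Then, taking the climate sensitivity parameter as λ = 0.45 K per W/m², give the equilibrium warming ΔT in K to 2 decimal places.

CO₂: 5.78 × ln(856/281) = 5.78 × ln(3.04626) = 5.78 × 1.11391 = 6.4384 W/m².
CH₄: 0.036 × (√3603 − √734) = 0.036 × (60.0250 − 27.0924) = 0.036 × 32.9326 = 1.1856 W/m².
CF₄: ΔF = 0.00009 × (92 − 31) = 0.00009 × 61 = 0.0055 W/m².
Total ΔF = 6.4384 + 1.1856 + 0.0055 = 7.6295 W/m².
ΔT = λ ΔF = 0.45 × 7.63 = 3.4335 K.

ΔF = 7.63 W/m²; ΔT = 3.43 K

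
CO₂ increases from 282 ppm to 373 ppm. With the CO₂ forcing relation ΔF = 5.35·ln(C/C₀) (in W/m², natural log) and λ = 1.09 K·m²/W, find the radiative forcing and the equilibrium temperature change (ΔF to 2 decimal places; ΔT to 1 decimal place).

ΔF = 1.50 W/m²; ΔT = 1.6 K

CO₂: 5.35 × ln(373/282) = 5.35 × ln(1.32270) = 5.35 × 0.27968 = 1.4963 W/m².
ΔT = λ ΔF = 1.09 × 1.50 = 1.6350 K.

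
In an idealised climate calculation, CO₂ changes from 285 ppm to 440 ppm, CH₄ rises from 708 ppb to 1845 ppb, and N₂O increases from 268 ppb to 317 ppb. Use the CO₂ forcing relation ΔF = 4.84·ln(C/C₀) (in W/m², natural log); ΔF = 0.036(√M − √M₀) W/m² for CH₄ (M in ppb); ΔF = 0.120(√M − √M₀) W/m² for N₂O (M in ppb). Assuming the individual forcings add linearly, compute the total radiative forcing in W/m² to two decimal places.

ΔF = 2.86 W/m²

CO₂: 4.84 × ln(440/285) = 4.84 × ln(1.54386) = 4.84 × 0.43429 = 2.1020 W/m².
CH₄: 0.036 × (√1845 − √708) = 0.036 × (42.9535 − 26.6083) = 0.036 × 16.3452 = 0.5884 W/m².
N₂O: 0.120 × (√317 − √268) = 0.120 × (17.8045 − 16.3707) = 0.120 × 1.4338 = 0.1721 W/m².
Total ΔF = 2.1020 + 0.5884 + 0.1721 = 2.8625 W/m².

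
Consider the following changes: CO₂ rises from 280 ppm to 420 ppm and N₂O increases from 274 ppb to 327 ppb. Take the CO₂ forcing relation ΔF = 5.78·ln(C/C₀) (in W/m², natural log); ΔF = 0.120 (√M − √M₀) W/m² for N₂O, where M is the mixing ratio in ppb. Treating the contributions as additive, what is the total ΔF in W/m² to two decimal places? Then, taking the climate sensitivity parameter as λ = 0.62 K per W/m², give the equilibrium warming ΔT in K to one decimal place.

ΔF = 2.53 W/m²; ΔT = 1.6 K

CO₂: 5.78 × ln(420/280) = 5.78 × ln(1.50000) = 5.78 × 0.40547 = 2.3436 W/m².
N₂O: 0.120 × (√327 − √274) = 0.120 × (18.0831 − 16.5529) = 0.120 × 1.5302 = 0.1836 W/m².
Total ΔF = 2.3436 + 0.1836 = 2.5272 W/m².
ΔT = λ ΔF = 0.62 × 2.53 = 1.5686 K.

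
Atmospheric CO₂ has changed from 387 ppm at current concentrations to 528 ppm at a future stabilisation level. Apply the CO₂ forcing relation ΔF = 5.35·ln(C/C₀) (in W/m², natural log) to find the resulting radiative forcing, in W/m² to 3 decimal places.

ΔF = 1.662 W/m²

CO₂: 5.35 × ln(528/387) = 5.35 × ln(1.36434) = 5.35 × 0.31067 = 1.6621 W/m².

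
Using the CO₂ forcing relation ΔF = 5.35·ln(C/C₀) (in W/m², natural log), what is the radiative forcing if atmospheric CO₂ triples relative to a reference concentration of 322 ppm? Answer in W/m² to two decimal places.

ΔF = 5.88 W/m²

Because the forcing depends only on the ratio C/C₀, the initial concentration does not enter.
ΔF = 5.35 × ln(3) = 5.35 × 1.09861 = 5.8776 W/m².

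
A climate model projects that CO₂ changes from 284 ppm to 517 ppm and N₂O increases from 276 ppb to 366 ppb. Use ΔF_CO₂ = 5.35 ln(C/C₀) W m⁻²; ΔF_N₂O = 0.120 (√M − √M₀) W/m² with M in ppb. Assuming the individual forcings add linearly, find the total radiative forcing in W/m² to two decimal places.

ΔF = 3.51 W/m²

CO₂: 5.35 × ln(517/284) = 5.35 × ln(1.82042) = 5.35 × 0.59907 = 3.2050 W/m².
N₂O: 0.120 × (√366 − √276) = 0.120 × (19.1311 − 16.6132) = 0.120 × 2.5179 = 0.3021 W/m².
Total ΔF = 3.2050 + 0.3021 = 3.5071 W/m².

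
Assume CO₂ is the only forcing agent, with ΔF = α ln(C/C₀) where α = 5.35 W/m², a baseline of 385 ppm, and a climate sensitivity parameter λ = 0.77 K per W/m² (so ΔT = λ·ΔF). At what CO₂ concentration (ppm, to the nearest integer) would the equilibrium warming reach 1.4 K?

C ≈ 541 ppm

Required forcing: ΔF = ΔT/λ = 1.4/0.77 = 1.8182 W/m².
Then ln(C/385) = ΔF/5.35 = 1.8182/5.35 = 0.33985.
So C = 385 × e^0.33985 = 385 × 1.40474 = 540.82 ppm.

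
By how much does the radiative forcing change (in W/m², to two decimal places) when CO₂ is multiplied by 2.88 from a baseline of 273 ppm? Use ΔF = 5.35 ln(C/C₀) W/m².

ΔF = 5.66 W/m²

ΔF = 5.35 × ln(2.88) = 5.35 × 1.05779 = 5.6592 W/m².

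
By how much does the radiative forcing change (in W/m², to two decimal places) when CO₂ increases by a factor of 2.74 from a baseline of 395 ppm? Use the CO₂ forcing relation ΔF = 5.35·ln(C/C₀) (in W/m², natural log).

Because the forcing depends only on the ratio C/C₀, the initial concentration does not enter.
ΔF = 5.35 × ln(2.74) = 5.35 × 1.00796 = 5.3926 W/m².

ΔF = 5.39 W/m²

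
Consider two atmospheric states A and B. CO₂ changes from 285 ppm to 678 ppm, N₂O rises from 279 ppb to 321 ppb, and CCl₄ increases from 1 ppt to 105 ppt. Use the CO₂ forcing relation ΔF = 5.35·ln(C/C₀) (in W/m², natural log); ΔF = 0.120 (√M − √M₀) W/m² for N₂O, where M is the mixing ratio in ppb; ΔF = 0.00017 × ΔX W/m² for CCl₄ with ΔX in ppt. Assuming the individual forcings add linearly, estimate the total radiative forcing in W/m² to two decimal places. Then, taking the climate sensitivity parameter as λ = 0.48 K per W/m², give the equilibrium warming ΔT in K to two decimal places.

CO₂: 5.35 × ln(678/285) = 5.35 × ln(2.37895) = 5.35 × 0.86666 = 4.6366 W/m².
N₂O: 0.120 × (√321 − √279) = 0.120 × (17.9165 − 16.7033) = 0.120 × 1.2132 = 0.1456 W/m².
CCl₄: ΔF = 0.00017 × (105 − 1) = 0.00017 × 104 = 0.0177 W/m².
Total ΔF = 4.6366 + 0.1456 + 0.0177 = 4.7999 W/m².
ΔT = λ ΔF = 0.48 × 4.80 = 2.3040 K.

ΔF = 4.80 W/m²; ΔT = 2.30 K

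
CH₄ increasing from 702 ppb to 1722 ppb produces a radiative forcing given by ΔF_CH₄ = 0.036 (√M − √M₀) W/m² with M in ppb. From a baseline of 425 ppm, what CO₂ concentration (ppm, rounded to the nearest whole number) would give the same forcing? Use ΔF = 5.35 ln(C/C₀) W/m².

C ≈ 470 ppm

CH₄ forcing: 0.036 × (√1722 − √702) = 0.036 × (41.4970 − 26.4953) = 0.036 × 15.0017 = 0.54006 W/m².
Set 5.35 ln(C/425) = 0.54006: ln(C/425) = 0.54006/5.35 = 0.10095, so C = 425 × e^0.10095 = 425 × 1.10622 = 470.14 ppm.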